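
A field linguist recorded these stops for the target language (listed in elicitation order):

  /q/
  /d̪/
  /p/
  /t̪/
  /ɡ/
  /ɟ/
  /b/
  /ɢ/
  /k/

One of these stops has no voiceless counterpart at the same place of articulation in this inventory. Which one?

Bilabial: /p/ ~ /b/
Dental: /t̪/ ~ /d̪/
Velar: /k/ ~ /ɡ/
Uvular: /q/ ~ /ɢ/
Palatal: only /ɟ/ (voiced); no voiceless partner.
So /ɟ/ is the unpaired segment.

/ɟ/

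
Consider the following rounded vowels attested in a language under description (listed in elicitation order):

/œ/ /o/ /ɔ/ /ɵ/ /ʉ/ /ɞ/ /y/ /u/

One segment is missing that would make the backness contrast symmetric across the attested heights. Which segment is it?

Front: /y/ (high), /œ/ (low-mid).
Central: /ʉ/ (high), /ɵ/ (high-mid), /ɞ/ (low-mid).
Back: /u/ (high), /o/ (high-mid), /ɔ/ (low-mid).
The high-mid row has no front member, so the gap is the high-mid front rounded vowel /ø/.

/ø/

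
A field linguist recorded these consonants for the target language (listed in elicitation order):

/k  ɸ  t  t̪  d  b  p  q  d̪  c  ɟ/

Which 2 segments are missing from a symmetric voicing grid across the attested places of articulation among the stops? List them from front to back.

place of articulation  voiceless  voiced  
bilabial          p         b       
dental            t̪        d̪      
alveolar          t         d       
palatal           c         ɟ       
velar             k         —       
uvular            q         —       
Gaps, from front to back: velar lacks voiced (/ɡ/); uvular lacks voiced (/ɢ/).

/ɡ/, /ɢ/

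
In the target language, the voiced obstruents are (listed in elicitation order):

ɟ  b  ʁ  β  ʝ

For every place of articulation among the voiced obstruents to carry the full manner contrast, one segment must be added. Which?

place of articulation  stop      fricative
bilabial          b         β       
palatal           ɟ         ʝ       
uvular            —         ʁ       
The uvular row has no stop member, so the gap is the uvular stop /ɢ/.

/ɢ/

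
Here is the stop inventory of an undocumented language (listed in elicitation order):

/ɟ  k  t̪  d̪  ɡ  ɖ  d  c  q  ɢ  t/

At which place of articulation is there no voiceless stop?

retroflex

dental: voiceless /t̪/, voiced /d̪/.
alveolar: voiceless /t/, voiced /d/.
retroflex: voiceless —, voiced /ɖ/.
palatal: voiceless /c/, voiced /ɟ/.
velar: voiceless /k/, voiced /ɡ/.
uvular: voiceless /q/, voiced /ɢ/.
Every place of articulation has a voiceless member except retroflex, where /ʈ/ would be expected.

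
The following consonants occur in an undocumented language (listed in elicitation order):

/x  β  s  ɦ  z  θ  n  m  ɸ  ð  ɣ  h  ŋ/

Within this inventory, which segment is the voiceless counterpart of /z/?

/s/

/z/ is a voiced alveolar fricative.
The voiceless counterpart is a voiceless alveolar fricative — in this inventory, /s/.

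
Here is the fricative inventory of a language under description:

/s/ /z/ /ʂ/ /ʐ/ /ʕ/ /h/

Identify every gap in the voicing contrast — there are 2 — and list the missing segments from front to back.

alveolar: voiceless /s/, voiced /z/.
retroflex: voiceless /ʂ/, voiced /ʐ/.
pharyngeal: voiceless —, voiced /ʕ/.
glottal: voiceless /h/, voiced —.
Gaps, from front to back: pharyngeal lacks voiceless (/ħ/); glottal lacks voiced (/ɦ/).

/ħ/, /ɦ/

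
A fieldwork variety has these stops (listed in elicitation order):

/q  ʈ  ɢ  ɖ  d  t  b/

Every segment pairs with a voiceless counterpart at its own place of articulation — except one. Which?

Alveolar: /t/ ~ /d/
Retroflex: /ʈ/ ~ /ɖ/
Uvular: /q/ ~ /ɢ/
Bilabial: only /b/ (voiced); no voiceless partner.
So /b/ is the unpaired segment.

/b/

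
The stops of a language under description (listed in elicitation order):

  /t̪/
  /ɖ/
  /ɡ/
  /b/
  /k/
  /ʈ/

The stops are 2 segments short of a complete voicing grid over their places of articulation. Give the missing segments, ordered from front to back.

bilabial: voiceless —, voiced /b/.
dental: voiceless /t̪/, voiced —.
retroflex: voiceless /ʈ/, voiced /ɖ/.
velar: voiceless /k/, voiced /ɡ/.
Gaps, from front to back: bilabial lacks voiceless (/p/); dental lacks voiced (/d̪/).

/p/, /d̪/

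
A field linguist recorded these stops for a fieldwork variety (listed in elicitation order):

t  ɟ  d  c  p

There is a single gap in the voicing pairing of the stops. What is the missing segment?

place of articulation  voiceless  voiced  
bilabial          p         —       
alveolar          t         d       
palatal           c         ɟ       
The bilabial row has no voiced member, so the gap is the voiced bilabial stop /b/.

/b/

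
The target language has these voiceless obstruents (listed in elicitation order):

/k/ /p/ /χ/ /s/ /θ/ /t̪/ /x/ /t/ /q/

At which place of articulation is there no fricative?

Stop: /p/ (bilabial), /t̪/ (dental), /t/ (alveolar), /k/ (velar), /q/ (uvular).
Fricative: /θ/ (dental), /s/ (alveolar), /x/ (velar), /χ/ (uvular).
Every place of articulation has a fricative member except bilabial, where /ɸ/ would be expected.

bilabial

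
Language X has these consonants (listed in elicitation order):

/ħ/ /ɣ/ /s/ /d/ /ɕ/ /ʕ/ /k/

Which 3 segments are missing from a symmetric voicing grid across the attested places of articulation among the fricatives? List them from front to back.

Voiceless: /s/ (alveolar), /ɕ/ (alveolo-palatal), /ħ/ (pharyngeal).
Voiced: /ɣ/ (velar), /ʕ/ (pharyngeal).
Gaps, from front to back: alveolar lacks voiced (/z/); alveolo-palatal lacks voiced (/ʑ/); velar lacks voiceless (/x/).

/z/, /ʑ/, /x/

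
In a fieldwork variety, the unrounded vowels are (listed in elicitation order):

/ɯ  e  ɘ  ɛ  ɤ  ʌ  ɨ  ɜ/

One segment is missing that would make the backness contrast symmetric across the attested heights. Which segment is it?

/i/

high: front —, central /ɨ/, back /ɯ/.
high-mid: front /e/, central /ɘ/, back /ɤ/.
low-mid: front /ɛ/, central /ɜ/, back /ʌ/.
The high row has no front member, so the gap is the high front unrounded vowel /i/.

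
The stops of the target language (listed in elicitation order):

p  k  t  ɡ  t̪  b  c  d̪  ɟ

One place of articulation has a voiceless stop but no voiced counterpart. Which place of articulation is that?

place of articulation  voiceless  voiced  
bilabial          p         b       
dental            t̪        d̪      
alveolar          t         —       
palatal           c         ɟ       
velar             k         ɡ       
Every place of articulation has a voiced member except alveolar, where /d/ would be expected.

alveolar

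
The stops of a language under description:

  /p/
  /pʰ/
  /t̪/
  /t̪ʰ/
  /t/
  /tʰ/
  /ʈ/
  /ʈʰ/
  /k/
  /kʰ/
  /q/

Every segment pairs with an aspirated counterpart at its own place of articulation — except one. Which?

Bilabial: /p/ ~ /pʰ/
Dental: /t̪/ ~ /t̪ʰ/
Alveolar: /t/ ~ /tʰ/
Retroflex: /ʈ/ ~ /ʈʰ/
Velar: /k/ ~ /kʰ/
Uvular: only /q/ (plain); no aspirated partner.
So /q/ is the unpaired segment.

/q/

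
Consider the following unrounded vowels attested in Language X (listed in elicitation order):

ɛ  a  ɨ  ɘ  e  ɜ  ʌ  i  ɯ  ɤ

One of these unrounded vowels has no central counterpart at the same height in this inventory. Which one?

High: /i/ ~ /ɨ/ ~ /ɯ/
High-mid: /e/ ~ /ɘ/ ~ /ɤ/
Low-mid: /ɛ/ ~ /ɜ/ ~ /ʌ/
Low: only /a/ (front); no central partner.
So /a/ is the unpaired segment.

/a/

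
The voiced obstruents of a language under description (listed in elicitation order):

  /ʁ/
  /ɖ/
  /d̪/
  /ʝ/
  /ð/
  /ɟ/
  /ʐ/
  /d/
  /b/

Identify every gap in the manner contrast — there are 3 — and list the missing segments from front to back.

Stop: /b/ (bilabial), /d̪/ (dental), /d/ (alveolar), /ɖ/ (retroflex), /ɟ/ (palatal).
Fricative: /ð/ (dental), /ʐ/ (retroflex), /ʝ/ (palatal), /ʁ/ (uvular).
Gaps, from front to back: bilabial lacks fricative (/β/); alveolar lacks fricative (/z/); uvular lacks stop (/ɢ/).

/β/, /z/, /ɢ/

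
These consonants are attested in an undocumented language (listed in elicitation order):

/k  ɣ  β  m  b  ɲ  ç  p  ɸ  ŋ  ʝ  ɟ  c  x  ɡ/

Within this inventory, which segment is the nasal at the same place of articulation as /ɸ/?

/m/

/ɸ/ is a voiceless bilabial fricative.
The nasal at the same place is a bilabial nasal — in this inventory, /m/.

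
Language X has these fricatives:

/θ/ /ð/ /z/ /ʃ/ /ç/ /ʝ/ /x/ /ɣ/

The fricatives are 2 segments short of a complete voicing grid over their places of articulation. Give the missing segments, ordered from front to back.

/s/, /ʒ/

place of articulation  voiceless  voiced  
dental            θ         ð       
alveolar          —         z       
postalveolar      ʃ         —       
palatal           ç         ʝ       
velar             x         ɣ       
Gaps, from front to back: alveolar lacks voiceless (/s/); postalveolar lacks voiced (/ʒ/).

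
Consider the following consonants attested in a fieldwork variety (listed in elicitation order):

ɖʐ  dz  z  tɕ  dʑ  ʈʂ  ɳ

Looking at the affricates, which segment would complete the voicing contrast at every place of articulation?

place of articulation  voiceless  voiced  
alveolar          —         dz      
retroflex         ʈʂ        ɖʐ      
alveolo-palatal   tɕ        dʑ      
The alveolar row has no voiceless member, so the gap is the voiceless alveolar affricate /ts/.

/ts/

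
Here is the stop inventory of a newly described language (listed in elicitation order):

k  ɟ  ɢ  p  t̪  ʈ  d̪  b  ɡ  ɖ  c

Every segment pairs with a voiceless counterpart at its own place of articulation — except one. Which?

/ɢ/

Bilabial: /p/ ~ /b/
Dental: /t̪/ ~ /d̪/
Retroflex: /ʈ/ ~ /ɖ/
Palatal: /c/ ~ /ɟ/
Velar: /k/ ~ /ɡ/
Uvular: only /ɢ/ (voiced); no voiceless partner.
So /ɢ/ is the unpaired segment.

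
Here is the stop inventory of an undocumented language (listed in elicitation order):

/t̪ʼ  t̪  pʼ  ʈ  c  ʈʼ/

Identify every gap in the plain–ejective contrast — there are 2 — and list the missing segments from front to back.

/p/, /cʼ/

bilabial: plain —, ejective /pʼ/.
dental: plain /t̪/, ejective /t̪ʼ/.
retroflex: plain /ʈ/, ejective /ʈʼ/.
palatal: plain /c/, ejective —.
Gaps, from front to back: bilabial lacks plain (/p/); palatal lacks ejective (/cʼ/).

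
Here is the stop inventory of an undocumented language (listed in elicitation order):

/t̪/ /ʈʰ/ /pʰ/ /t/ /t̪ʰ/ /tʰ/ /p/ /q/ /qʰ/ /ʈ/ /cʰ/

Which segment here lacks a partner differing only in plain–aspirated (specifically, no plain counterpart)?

Bilabial: /p/ ~ /pʰ/
Dental: /t̪/ ~ /t̪ʰ/
Alveolar: /t/ ~ /tʰ/
Retroflex: /ʈ/ ~ /ʈʰ/
Uvular: /q/ ~ /qʰ/
Palatal: only /cʰ/ (aspirated); no plain partner.
So /cʰ/ is the unpaired segment.

/cʰ/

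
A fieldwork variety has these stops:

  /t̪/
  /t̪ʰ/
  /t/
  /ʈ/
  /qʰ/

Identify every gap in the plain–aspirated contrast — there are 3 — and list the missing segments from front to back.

place of articulation  plain     aspirated
dental            t̪        t̪ʰ     
alveolar          t         —       
retroflex         ʈ         —       
uvular            —         qʰ      
Gaps, from front to back: alveolar lacks aspirated (/tʰ/); retroflex lacks aspirated (/ʈʰ/); uvular lacks plain (/q/).

/tʰ/, /ʈʰ/, /q/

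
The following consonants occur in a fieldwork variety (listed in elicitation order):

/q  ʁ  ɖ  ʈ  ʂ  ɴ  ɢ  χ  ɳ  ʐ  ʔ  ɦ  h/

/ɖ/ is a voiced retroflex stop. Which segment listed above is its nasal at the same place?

The nasal at the same place is a retroflex nasal — in this inventory, /ɳ/.

/ɳ/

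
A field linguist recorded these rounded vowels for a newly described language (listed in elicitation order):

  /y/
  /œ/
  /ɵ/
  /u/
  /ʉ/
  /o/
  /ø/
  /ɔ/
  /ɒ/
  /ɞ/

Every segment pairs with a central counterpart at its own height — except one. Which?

/ɒ/

High: /y/ ~ /ʉ/ ~ /u/
High-mid: /ø/ ~ /ɵ/ ~ /o/
Low-mid: /œ/ ~ /ɞ/ ~ /ɔ/
Low: only /ɒ/ (back); no central partner.
So /ɒ/ is the unpaired segment.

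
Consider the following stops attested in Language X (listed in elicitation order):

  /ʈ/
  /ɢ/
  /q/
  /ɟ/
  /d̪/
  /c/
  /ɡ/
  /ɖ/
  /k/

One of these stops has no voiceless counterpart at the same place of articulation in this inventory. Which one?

/d̪/

Retroflex: /ʈ/ ~ /ɖ/
Palatal: /c/ ~ /ɟ/
Velar: /k/ ~ /ɡ/
Uvular: /q/ ~ /ɢ/
Dental: only /d̪/ (voiced); no voiceless partner.
So /d̪/ is the unpaired segment.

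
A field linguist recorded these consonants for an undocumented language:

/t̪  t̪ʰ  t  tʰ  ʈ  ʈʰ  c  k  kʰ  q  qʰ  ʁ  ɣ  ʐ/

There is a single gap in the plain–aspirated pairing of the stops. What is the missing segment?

place of articulation  plain     aspirated
dental            t̪        t̪ʰ     
alveolar          t         tʰ      
retroflex         ʈ         ʈʰ      
palatal           c         —       
velar             k         kʰ      
uvular            q         qʰ      
The palatal row has no aspirated member, so the gap is the aspirated palatal stop /cʰ/.

/cʰ/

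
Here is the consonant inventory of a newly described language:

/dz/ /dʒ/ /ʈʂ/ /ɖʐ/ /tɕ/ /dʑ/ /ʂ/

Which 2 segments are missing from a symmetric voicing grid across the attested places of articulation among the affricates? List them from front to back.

/ts/, /tʃ/

alveolar: voiceless —, voiced /dz/.
postalveolar: voiceless —, voiced /dʒ/.
retroflex: voiceless /ʈʂ/, voiced /ɖʐ/.
alveolo-palatal: voiceless /tɕ/, voiced /dʑ/.
Gaps, from front to back: alveolar lacks voiceless (/ts/); postalveolar lacks voiceless (/tʃ/).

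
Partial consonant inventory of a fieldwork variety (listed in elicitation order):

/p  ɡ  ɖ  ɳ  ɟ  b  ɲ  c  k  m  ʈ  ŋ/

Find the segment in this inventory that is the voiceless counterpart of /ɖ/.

/ʈ/

/ɖ/ is a voiced retroflex stop.
The voiceless counterpart is a voiceless retroflex stop — in this inventory, /ʈ/.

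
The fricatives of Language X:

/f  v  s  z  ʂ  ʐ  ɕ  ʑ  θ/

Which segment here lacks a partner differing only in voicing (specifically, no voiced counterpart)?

Labiodental: /f/ ~ /v/
Alveolar: /s/ ~ /z/
Retroflex: /ʂ/ ~ /ʐ/
Alveolo-palatal: /ɕ/ ~ /ʑ/
Dental: only /θ/ (voiceless); no voiced partner.
So /θ/ is the unpaired segment.

/θ/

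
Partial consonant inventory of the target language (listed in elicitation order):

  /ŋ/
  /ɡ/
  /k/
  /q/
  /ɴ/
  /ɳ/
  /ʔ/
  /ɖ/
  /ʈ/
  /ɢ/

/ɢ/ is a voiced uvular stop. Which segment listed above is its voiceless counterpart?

/q/

The voiceless counterpart is a voiceless uvular stop — in this inventory, /q/.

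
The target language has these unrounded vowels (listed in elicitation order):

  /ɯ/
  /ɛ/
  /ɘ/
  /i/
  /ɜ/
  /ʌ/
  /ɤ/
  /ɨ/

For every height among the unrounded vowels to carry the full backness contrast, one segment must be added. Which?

high: front /i/, central /ɨ/, back /ɯ/.
high-mid: front —, central /ɘ/, back /ɤ/.
low-mid: front /ɛ/, central /ɜ/, back /ʌ/.
The high-mid row has no front member, so the gap is the high-mid front unrounded vowel /e/.

/e/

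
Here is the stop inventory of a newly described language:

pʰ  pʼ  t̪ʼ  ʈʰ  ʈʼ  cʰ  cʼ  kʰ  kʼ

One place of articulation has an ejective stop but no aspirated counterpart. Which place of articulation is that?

Aspirated: /pʰ/ (bilabial), /ʈʰ/ (retroflex), /cʰ/ (palatal), /kʰ/ (velar).
Ejective: /pʼ/ (bilabial), /t̪ʼ/ (dental), /ʈʼ/ (retroflex), /cʼ/ (palatal), /kʼ/ (velar).
Every place of articulation has an aspirated member except dental, where /t̪ʰ/ would be expected.

dental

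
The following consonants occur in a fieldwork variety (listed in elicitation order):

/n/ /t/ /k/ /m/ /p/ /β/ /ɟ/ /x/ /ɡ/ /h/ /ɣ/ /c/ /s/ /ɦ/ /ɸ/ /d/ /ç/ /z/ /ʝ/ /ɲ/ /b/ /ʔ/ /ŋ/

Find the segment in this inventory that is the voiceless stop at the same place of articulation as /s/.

/t/

/s/ is a voiceless alveolar fricative.
The voiceless stop at the same place is a voiceless alveolar stop — in this inventory, /t/.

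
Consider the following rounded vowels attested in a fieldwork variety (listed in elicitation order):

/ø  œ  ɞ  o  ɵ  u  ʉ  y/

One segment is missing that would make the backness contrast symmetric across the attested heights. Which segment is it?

/ɔ/

height            front     central   back    
high              y         ʉ         u       
high-mid          ø         ɵ         o       
low-mid           œ         ɞ         —       
The low-mid row has no back member, so the gap is the low-mid back rounded vowel /ɔ/.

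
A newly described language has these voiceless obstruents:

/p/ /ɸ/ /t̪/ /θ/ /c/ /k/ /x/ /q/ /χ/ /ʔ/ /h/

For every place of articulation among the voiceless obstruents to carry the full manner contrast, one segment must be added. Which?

/ç/

Stop: /p/ (bilabial), /t̪/ (dental), /c/ (palatal), /k/ (velar), /q/ (uvular), /ʔ/ (glottal).
Fricative: /ɸ/ (bilabial), /θ/ (dental), /x/ (velar), /χ/ (uvular), /h/ (glottal).
The palatal row has no fricative member, so the gap is the palatal fricative /ç/.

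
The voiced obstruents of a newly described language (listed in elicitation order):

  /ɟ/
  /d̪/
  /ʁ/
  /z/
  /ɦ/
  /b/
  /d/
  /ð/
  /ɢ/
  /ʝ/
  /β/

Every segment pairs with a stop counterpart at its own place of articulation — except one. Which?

Bilabial: /b/ ~ /β/
Dental: /d̪/ ~ /ð/
Alveolar: /d/ ~ /z/
Palatal: /ɟ/ ~ /ʝ/
Uvular: /ɢ/ ~ /ʁ/
Glottal: only /ɦ/ (fricative); no stop partner.
So /ɦ/ is the unpaired segment.

/ɦ/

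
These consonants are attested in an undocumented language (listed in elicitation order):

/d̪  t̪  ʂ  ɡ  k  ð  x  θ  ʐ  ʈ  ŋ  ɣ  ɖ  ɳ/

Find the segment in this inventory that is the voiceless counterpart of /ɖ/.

/ʈ/

/ɖ/ is a voiced retroflex stop.
The voiceless counterpart is a voiceless retroflex stop — in this inventory, /ʈ/.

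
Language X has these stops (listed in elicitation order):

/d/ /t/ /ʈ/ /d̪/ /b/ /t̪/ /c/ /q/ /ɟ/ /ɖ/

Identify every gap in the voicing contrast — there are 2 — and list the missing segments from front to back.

/p/, /ɢ/

bilabial: voiceless —, voiced /b/.
dental: voiceless /t̪/, voiced /d̪/.
alveolar: voiceless /t/, voiced /d/.
retroflex: voiceless /ʈ/, voiced /ɖ/.
palatal: voiceless /c/, voiced /ɟ/.
uvular: voiceless /q/, voiced —.
Gaps, from front to back: bilabial lacks voiceless (/p/); uvular lacks voiced (/ɢ/).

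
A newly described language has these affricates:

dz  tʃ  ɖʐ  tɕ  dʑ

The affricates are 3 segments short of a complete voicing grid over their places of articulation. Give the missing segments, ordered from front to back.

Voiceless: /tʃ/ (postalveolar), /tɕ/ (alveolo-palatal).
Voiced: /dz/ (alveolar), /ɖʐ/ (retroflex), /dʑ/ (alveolo-palatal).
Gaps, from front to back: alveolar lacks voiceless (/ts/); postalveolar lacks voiced (/dʒ/); retroflex lacks voiceless (/ʈʂ/).

/ts/, /dʒ/, /ʈʂ/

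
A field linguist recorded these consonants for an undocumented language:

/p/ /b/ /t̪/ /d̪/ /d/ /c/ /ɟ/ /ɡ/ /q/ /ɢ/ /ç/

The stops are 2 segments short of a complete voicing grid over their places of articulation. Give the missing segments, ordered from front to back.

/t/, /k/

place of articulation  voiceless  voiced  
bilabial          p         b       
dental            t̪        d̪      
alveolar          —         d       
palatal           c         ɟ       
velar             —         ɡ       
uvular            q         ɢ       
Gaps, from front to back: alveolar lacks voiceless (/t/); velar lacks voiceless (/k/).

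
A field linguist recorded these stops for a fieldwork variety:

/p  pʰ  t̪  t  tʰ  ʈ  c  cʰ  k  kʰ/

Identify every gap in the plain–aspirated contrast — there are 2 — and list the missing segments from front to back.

/t̪ʰ/, /ʈʰ/

Plain: /p/ (bilabial), /t̪/ (dental), /t/ (alveolar), /ʈ/ (retroflex), /c/ (palatal), /k/ (velar).
Aspirated: /pʰ/ (bilabial), /tʰ/ (alveolar), /cʰ/ (palatal), /kʰ/ (velar).
Gaps, from front to back: dental lacks aspirated (/t̪ʰ/); retroflex lacks aspirated (/ʈʰ/).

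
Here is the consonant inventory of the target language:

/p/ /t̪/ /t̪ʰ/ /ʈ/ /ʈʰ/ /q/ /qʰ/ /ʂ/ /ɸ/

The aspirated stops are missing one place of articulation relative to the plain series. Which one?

bilabial

place of articulation  plain     aspirated
bilabial          p         —       
dental            t̪        t̪ʰ     
retroflex         ʈ         ʈʰ      
uvular            q         qʰ      
Every place of articulation has an aspirated member except bilabial, where /pʰ/ would be expected.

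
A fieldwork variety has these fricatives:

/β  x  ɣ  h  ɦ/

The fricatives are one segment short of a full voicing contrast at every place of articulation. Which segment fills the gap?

/ɸ/

Voiceless: /x/ (velar), /h/ (glottal).
Voiced: /β/ (bilabial), /ɣ/ (velar), /ɦ/ (glottal).
The bilabial row has no voiceless member, so the gap is the voiceless bilabial fricative /ɸ/.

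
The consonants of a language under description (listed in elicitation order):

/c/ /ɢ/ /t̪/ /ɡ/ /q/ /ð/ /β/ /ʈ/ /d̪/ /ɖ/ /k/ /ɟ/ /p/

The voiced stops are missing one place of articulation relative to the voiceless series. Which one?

bilabial

Voiceless: /p/ (bilabial), /t̪/ (dental), /ʈ/ (retroflex), /c/ (palatal), /k/ (velar), /q/ (uvular).
Voiced: /d̪/ (dental), /ɖ/ (retroflex), /ɟ/ (palatal), /ɡ/ (velar), /ɢ/ (uvular).
Every place of articulation has a voiced member except bilabial, where /b/ would be expected.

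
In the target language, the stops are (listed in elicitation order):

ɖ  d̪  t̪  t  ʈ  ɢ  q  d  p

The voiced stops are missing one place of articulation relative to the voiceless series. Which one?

bilabial

bilabial: voiceless /p/, voiced —.
dental: voiceless /t̪/, voiced /d̪/.
alveolar: voiceless /t/, voiced /d/.
retroflex: voiceless /ʈ/, voiced /ɖ/.
uvular: voiceless /q/, voiced /ɢ/.
Every place of articulation has a voiced member except bilabial, where /b/ would be expected.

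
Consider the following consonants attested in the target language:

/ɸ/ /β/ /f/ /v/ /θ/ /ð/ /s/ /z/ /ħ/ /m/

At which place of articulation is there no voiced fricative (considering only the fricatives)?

pharyngeal

Voiceless: /ɸ/ (bilabial), /f/ (labiodental), /θ/ (dental), /s/ (alveolar), /ħ/ (pharyngeal).
Voiced: /β/ (bilabial), /v/ (labiodental), /ð/ (dental), /z/ (alveolar).
Every place of articulation has a voiced member except pharyngeal, where /ʕ/ would be expected.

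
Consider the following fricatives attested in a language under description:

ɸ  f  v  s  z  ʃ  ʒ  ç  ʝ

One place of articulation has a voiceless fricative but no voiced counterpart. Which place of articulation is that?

place of articulation  voiceless  voiced  
bilabial          ɸ         —       
labiodental       f         v       
alveolar          s         z       
postalveolar      ʃ         ʒ       
palatal           ç         ʝ       
Every place of articulation has a voiced member except bilabial, where /β/ would be expected.

bilabial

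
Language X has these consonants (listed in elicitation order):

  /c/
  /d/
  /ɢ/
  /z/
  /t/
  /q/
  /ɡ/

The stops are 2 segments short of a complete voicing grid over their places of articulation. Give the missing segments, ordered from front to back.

alveolar: voiceless /t/, voiced /d/.
palatal: voiceless /c/, voiced —.
velar: voiceless —, voiced /ɡ/.
uvular: voiceless /q/, voiced /ɢ/.
Gaps, from front to back: palatal lacks voiced (/ɟ/); velar lacks voiceless (/k/).

/ɟ/, /k/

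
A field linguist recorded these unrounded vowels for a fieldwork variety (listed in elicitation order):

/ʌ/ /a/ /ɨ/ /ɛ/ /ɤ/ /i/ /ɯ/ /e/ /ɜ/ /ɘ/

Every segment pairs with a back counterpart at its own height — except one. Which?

High: /i/ ~ /ɨ/ ~ /ɯ/
High-mid: /e/ ~ /ɘ/ ~ /ɤ/
Low-mid: /ɛ/ ~ /ɜ/ ~ /ʌ/
Low: only /a/ (front); no back partner.
So /a/ is the unpaired segment.

/a/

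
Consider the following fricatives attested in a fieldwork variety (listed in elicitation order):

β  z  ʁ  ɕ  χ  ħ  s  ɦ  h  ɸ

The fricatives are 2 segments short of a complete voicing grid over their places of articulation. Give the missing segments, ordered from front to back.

/ʑ/, /ʕ/

bilabial: voiceless /ɸ/, voiced /β/.
alveolar: voiceless /s/, voiced /z/.
alveolo-palatal: voiceless /ɕ/, voiced —.
uvular: voiceless /χ/, voiced /ʁ/.
pharyngeal: voiceless /ħ/, voiced —.
glottal: voiceless /h/, voiced /ɦ/.
Gaps, from front to back: alveolo-palatal lacks voiced (/ʑ/); pharyngeal lacks voiced (/ʕ/).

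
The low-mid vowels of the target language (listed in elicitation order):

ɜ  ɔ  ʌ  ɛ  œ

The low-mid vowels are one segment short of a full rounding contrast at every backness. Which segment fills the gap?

/ɞ/

backness          unrounded  rounded 
front             ɛ         œ       
central           ɜ         —       
back              ʌ         ɔ       
The central row has no rounded member, so the gap is the central rounded vowel /ɞ/.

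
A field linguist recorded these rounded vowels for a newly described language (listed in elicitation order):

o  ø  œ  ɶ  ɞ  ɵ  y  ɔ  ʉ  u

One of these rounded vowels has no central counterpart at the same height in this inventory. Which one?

High: /y/ ~ /ʉ/ ~ /u/
High-mid: /ø/ ~ /ɵ/ ~ /o/
Low-mid: /œ/ ~ /ɞ/ ~ /ɔ/
Low: only /ɶ/ (front); no central partner.
So /ɶ/ is the unpaired segment.

/ɶ/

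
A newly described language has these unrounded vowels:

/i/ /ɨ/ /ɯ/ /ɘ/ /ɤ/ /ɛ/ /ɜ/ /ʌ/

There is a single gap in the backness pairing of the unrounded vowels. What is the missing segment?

high: front /i/, central /ɨ/, back /ɯ/.
high-mid: front —, central /ɘ/, back /ɤ/.
low-mid: front /ɛ/, central /ɜ/, back /ʌ/.
The high-mid row has no front member, so the gap is the high-mid front unrounded vowel /e/.

/e/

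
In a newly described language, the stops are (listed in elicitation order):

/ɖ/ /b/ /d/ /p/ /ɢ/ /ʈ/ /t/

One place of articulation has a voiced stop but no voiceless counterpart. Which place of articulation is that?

uvular

bilabial: voiceless /p/, voiced /b/.
alveolar: voiceless /t/, voiced /d/.
retroflex: voiceless /ʈ/, voiced /ɖ/.
uvular: voiceless —, voiced /ɢ/.
Every place of articulation has a voiceless member except uvular, where /q/ would be expected.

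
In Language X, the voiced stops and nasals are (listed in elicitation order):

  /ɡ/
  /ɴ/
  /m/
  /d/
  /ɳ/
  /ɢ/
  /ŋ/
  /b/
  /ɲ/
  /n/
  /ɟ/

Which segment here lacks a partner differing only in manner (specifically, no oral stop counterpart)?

/ɳ/

Bilabial: /b/ ~ /m/
Alveolar: /d/ ~ /n/
Palatal: /ɟ/ ~ /ɲ/
Velar: /ɡ/ ~ /ŋ/
Uvular: /ɢ/ ~ /ɴ/
Retroflex: only /ɳ/ (nasal); no oral stop partner.
So /ɳ/ is the unpaired segment.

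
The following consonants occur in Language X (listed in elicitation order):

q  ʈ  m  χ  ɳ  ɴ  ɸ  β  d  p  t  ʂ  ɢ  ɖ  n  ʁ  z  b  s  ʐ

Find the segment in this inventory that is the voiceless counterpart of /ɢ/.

/ɢ/ is a voiced uvular stop.
The voiceless counterpart is a voiceless uvular stop — in this inventory, /q/.

/q/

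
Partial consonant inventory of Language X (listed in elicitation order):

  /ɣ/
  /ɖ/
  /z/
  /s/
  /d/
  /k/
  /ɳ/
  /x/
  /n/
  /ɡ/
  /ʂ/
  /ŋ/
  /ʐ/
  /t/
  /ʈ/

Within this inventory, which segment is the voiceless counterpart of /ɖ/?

/ʈ/

/ɖ/ is a voiced retroflex stop.
The voiceless counterpart is a voiceless retroflex stop — in this inventory, /ʈ/.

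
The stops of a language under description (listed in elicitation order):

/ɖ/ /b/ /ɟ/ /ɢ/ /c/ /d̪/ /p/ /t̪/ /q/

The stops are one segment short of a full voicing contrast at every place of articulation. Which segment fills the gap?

bilabial: voiceless /p/, voiced /b/.
dental: voiceless /t̪/, voiced /d̪/.
retroflex: voiceless —, voiced /ɖ/.
palatal: voiceless /c/, voiced /ɟ/.
uvular: voiceless /q/, voiced /ɢ/.
The retroflex row has no voiceless member, so the gap is the voiceless retroflex stop /ʈ/.

/ʈ/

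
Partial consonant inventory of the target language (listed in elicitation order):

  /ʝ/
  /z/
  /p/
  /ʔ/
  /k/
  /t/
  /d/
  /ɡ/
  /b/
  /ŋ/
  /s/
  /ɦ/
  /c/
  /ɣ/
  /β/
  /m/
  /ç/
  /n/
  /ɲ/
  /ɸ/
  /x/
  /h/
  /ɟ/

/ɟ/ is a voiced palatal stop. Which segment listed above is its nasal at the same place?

/ɲ/

The nasal at the same place is a palatal nasal — in this inventory, /ɲ/.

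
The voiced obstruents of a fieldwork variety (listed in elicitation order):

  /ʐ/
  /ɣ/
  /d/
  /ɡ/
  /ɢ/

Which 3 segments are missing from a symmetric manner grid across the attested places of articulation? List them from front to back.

/z/, /ɖ/, /ʁ/

Stop: /d/ (alveolar), /ɡ/ (velar), /ɢ/ (uvular).
Fricative: /ʐ/ (retroflex), /ɣ/ (velar).
Gaps, from front to back: alveolar lacks fricative (/z/); retroflex lacks stop (/ɖ/); uvular lacks fricative (/ʁ/).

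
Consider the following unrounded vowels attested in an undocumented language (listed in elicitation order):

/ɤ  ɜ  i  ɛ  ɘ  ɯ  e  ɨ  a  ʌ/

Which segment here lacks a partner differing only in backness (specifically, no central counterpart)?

/a/

High: /i/ ~ /ɨ/ ~ /ɯ/
High-mid: /e/ ~ /ɘ/ ~ /ɤ/
Low-mid: /ɛ/ ~ /ɜ/ ~ /ʌ/
Low: only /a/ (front); no central partner.
So /a/ is the unpaired segment.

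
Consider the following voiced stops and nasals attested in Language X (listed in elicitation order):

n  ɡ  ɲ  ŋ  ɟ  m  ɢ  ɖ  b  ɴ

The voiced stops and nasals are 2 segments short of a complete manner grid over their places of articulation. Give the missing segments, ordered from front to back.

/d/, /ɳ/

bilabial: oral stop /b/, nasal /m/.
alveolar: oral stop —, nasal /n/.
retroflex: oral stop /ɖ/, nasal —.
palatal: oral stop /ɟ/, nasal /ɲ/.
velar: oral stop /ɡ/, nasal /ŋ/.
uvular: oral stop /ɢ/, nasal /ɴ/.
Gaps, from front to back: alveolar lacks oral stop (/d/); retroflex lacks nasal (/ɳ/).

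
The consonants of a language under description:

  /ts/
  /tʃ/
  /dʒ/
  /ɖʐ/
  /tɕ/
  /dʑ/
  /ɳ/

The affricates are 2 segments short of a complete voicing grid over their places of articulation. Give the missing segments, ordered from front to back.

/dz/, /ʈʂ/

alveolar: voiceless /ts/, voiced —.
postalveolar: voiceless /tʃ/, voiced /dʒ/.
retroflex: voiceless —, voiced /ɖʐ/.
alveolo-palatal: voiceless /tɕ/, voiced /dʑ/.
Gaps, from front to back: alveolar lacks voiced (/dz/); retroflex lacks voiceless (/ʈʂ/).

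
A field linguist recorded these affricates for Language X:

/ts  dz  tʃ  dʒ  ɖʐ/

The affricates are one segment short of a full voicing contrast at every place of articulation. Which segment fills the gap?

place of articulation  voiceless  voiced  
alveolar          ts        dz      
postalveolar      tʃ        dʒ      
retroflex         —         ɖʐ      
The retroflex row has no voiceless member, so the gap is the voiceless retroflex affricate /ʈʂ/.

/ʈʂ/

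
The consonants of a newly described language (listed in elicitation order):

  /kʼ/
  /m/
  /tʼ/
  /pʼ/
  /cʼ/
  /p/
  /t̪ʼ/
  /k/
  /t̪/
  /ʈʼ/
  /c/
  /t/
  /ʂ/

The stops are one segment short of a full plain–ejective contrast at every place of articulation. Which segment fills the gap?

/ʈ/

bilabial: plain /p/, ejective /pʼ/.
dental: plain /t̪/, ejective /t̪ʼ/.
alveolar: plain /t/, ejective /tʼ/.
retroflex: plain —, ejective /ʈʼ/.
palatal: plain /c/, ejective /cʼ/.
velar: plain /k/, ejective /kʼ/.
The retroflex row has no plain member, so the gap is the plain retroflex stop /ʈ/.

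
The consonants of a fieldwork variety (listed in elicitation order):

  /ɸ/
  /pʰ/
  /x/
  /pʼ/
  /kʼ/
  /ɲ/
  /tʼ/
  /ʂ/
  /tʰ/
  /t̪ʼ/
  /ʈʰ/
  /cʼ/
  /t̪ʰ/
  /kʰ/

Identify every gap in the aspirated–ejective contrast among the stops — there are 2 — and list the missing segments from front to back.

/ʈʼ/, /cʰ/

bilabial: aspirated /pʰ/, ejective /pʼ/.
dental: aspirated /t̪ʰ/, ejective /t̪ʼ/.
alveolar: aspirated /tʰ/, ejective /tʼ/.
retroflex: aspirated /ʈʰ/, ejective —.
palatal: aspirated —, ejective /cʼ/.
velar: aspirated /kʰ/, ejective /kʼ/.
Gaps, from front to back: retroflex lacks ejective (/ʈʼ/); palatal lacks aspirated (/cʰ/).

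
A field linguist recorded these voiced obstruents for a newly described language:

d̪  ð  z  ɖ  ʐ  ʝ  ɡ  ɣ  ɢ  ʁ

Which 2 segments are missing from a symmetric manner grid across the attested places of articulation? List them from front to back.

/d/, /ɟ/

Stop: /d̪/ (dental), /ɖ/ (retroflex), /ɡ/ (velar), /ɢ/ (uvular).
Fricative: /ð/ (dental), /z/ (alveolar), /ʐ/ (retroflex), /ʝ/ (palatal), /ɣ/ (velar), /ʁ/ (uvular).
Gaps, from front to back: alveolar lacks stop (/d/); palatal lacks stop (/ɟ/).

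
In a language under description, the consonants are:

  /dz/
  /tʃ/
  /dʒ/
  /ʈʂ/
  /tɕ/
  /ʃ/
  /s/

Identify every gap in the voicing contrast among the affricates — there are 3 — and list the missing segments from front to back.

/ts/, /ɖʐ/, /dʑ/

Voiceless: /tʃ/ (postalveolar), /ʈʂ/ (retroflex), /tɕ/ (alveolo-palatal).
Voiced: /dz/ (alveolar), /dʒ/ (postalveolar).
Gaps, from front to back: alveolar lacks voiceless (/ts/); retroflex lacks voiced (/ɖʐ/); alveolo-palatal lacks voiced (/dʑ/).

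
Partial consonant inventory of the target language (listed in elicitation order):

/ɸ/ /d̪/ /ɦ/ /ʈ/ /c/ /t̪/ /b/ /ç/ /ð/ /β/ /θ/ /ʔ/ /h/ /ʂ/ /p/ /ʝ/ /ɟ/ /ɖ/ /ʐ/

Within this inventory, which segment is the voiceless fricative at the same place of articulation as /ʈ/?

/ʈ/ is a voiceless retroflex stop.
The voiceless fricative at the same place is a voiceless retroflex fricative — in this inventory, /ʂ/.

/ʂ/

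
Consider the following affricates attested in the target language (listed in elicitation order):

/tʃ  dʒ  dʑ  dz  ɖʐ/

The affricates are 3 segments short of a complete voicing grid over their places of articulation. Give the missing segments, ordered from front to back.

place of articulation  voiceless  voiced  
alveolar          —         dz      
postalveolar      tʃ        dʒ      
retroflex         —         ɖʐ      
alveolo-palatal   —         dʑ      
Gaps, from front to back: alveolar lacks voiceless (/ts/); retroflex lacks voiceless (/ʈʂ/); alveolo-palatal lacks voiceless (/tɕ/).

/ts/, /ʈʂ/, /tɕ/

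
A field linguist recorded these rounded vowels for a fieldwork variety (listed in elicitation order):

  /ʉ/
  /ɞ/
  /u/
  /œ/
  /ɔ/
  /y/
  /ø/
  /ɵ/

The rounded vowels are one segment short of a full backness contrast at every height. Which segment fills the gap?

height            front     central   back    
high              y         ʉ         u       
high-mid          ø         ɵ         —       
low-mid           œ         ɞ         ɔ       
The high-mid row has no back member, so the gap is the high-mid back rounded vowel /o/.

/o/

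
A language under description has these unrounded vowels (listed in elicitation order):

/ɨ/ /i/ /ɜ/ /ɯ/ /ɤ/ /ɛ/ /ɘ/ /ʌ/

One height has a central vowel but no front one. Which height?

high-mid

Front: /i/ (high), /ɛ/ (low-mid).
Central: /ɨ/ (high), /ɘ/ (high-mid), /ɜ/ (low-mid).
Back: /ɯ/ (high), /ɤ/ (high-mid), /ʌ/ (low-mid).
Every height has a front member except high-mid, where /e/ would be expected.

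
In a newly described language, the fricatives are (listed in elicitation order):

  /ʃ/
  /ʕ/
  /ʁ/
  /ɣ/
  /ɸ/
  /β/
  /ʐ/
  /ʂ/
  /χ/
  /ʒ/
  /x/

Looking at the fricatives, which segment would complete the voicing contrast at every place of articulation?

/ħ/

place of articulation  voiceless  voiced  
bilabial          ɸ         β       
postalveolar      ʃ         ʒ       
retroflex         ʂ         ʐ       
velar             x         ɣ       
uvular            χ         ʁ       
pharyngeal        —         ʕ       
The pharyngeal row has no voiceless member, so the gap is the voiceless pharyngeal fricative /ħ/.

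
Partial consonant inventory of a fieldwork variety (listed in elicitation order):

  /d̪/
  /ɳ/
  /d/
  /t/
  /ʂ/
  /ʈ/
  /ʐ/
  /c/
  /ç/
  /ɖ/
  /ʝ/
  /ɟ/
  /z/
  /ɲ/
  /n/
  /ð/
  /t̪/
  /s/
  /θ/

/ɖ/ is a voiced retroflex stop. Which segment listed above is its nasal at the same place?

/ɳ/

The nasal at the same place is a retroflex nasal — in this inventory, /ɳ/.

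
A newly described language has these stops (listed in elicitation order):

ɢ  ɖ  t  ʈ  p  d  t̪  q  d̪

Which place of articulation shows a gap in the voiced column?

place of articulation  voiceless  voiced  
bilabial          p         —       
dental            t̪        d̪      
alveolar          t         d       
retroflex         ʈ         ɖ       
uvular            q         ɢ       
Every place of articulation has a voiced member except bilabial, where /b/ would be expected.

bilabial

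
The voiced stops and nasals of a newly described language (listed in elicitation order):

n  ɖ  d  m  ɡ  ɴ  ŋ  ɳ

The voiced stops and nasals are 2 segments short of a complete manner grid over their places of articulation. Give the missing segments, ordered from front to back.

place of articulation  oral stop  nasal   
bilabial          —         m       
alveolar          d         n       
retroflex         ɖ         ɳ       
velar             ɡ         ŋ       
uvular            —         ɴ       
Gaps, from front to back: bilabial lacks oral stop (/b/); uvular lacks oral stop (/ɢ/).

/b/, /ɢ/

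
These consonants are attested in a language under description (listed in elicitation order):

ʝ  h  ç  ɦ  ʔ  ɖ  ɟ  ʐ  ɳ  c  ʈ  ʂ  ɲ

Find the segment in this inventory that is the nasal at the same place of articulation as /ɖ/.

/ɳ/

/ɖ/ is a voiced retroflex stop.
The nasal at the same place is a retroflex nasal — in this inventory, /ɳ/.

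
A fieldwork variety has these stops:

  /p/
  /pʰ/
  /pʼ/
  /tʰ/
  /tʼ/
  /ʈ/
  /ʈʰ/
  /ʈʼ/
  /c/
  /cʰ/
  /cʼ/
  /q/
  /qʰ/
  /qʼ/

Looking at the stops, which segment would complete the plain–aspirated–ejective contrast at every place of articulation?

place of articulation  plain     aspirated  ejective
bilabial          p         pʰ        pʼ      
alveolar          —         tʰ        tʼ      
retroflex         ʈ         ʈʰ        ʈʼ      
palatal           c         cʰ        cʼ      
uvular            q         qʰ        qʼ      
The alveolar row has no plain member, so the gap is the plain alveolar stop /t/.

/t/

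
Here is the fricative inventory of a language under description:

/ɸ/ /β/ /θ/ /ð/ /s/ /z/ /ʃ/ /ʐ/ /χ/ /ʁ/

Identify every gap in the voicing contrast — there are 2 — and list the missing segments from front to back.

/ʒ/, /ʂ/

place of articulation  voiceless  voiced  
bilabial          ɸ         β       
dental            θ         ð       
alveolar          s         z       
postalveolar      ʃ         —       
retroflex         —         ʐ       
uvular            χ         ʁ       
Gaps, from front to back: postalveolar lacks voiced (/ʒ/); retroflex lacks voiceless (/ʂ/).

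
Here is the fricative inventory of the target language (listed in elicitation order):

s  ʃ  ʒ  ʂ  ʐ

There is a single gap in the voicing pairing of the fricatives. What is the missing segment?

/z/

alveolar: voiceless /s/, voiced —.
postalveolar: voiceless /ʃ/, voiced /ʒ/.
retroflex: voiceless /ʂ/, voiced /ʐ/.
The alveolar row has no voiced member, so the gap is the voiced alveolar fricative /z/.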